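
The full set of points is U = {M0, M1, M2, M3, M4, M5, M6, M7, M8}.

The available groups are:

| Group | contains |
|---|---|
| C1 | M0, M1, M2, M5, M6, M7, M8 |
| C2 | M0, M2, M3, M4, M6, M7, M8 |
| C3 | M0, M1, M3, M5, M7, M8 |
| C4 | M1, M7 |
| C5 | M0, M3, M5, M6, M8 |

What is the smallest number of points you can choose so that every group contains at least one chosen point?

2

H = {M1, M6} meets every group (each contains at least one member of H), and |H| = 2.
The groups C4, C5 are pairwise disjoint, so any hitting set needs a separate point for each — at least 2. Hence 2 is optimal.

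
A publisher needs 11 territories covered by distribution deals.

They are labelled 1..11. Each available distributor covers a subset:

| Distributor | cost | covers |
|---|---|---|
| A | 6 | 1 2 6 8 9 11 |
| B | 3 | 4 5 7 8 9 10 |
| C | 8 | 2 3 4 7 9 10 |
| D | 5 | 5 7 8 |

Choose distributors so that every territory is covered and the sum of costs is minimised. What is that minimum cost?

A, B, C together cover every territory (A ∪ B ∪ C = {1, 2, 3, 4, 5, 6, 7, 8, 9, 10, 11}); total cost 6 + 3 + 8 = 17.
No covering selection has total cost below 17.

17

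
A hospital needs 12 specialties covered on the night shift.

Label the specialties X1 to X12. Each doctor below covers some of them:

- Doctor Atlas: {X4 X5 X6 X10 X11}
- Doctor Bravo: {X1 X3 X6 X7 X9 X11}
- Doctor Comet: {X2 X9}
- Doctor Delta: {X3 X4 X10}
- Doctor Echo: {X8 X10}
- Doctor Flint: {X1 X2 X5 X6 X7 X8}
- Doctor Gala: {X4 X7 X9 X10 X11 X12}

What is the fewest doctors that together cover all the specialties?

3

Delta and Flint and Gala together: Delta ∪ Flint ∪ Gala = {X1, X2, X3, X4, X5, X6, X7, X8, X9, X10, X11, X12} — every specialty is covered.
Only Gala contains X12, so Gala is forced; the remaining 6 specialties need at least 2 more doctors (each remaining doctor adds at most 5) — so at least 3 doctors are needed, and 3 is optimal.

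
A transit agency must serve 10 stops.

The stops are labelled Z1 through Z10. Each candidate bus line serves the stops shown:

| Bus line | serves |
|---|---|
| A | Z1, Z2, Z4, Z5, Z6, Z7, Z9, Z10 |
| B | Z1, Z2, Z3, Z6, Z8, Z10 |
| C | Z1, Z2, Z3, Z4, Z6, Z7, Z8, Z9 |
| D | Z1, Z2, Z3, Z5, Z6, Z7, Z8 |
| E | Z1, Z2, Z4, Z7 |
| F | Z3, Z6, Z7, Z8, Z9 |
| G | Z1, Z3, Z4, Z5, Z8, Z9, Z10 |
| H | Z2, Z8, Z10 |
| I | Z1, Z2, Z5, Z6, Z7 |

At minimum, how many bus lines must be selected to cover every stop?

Take {A, D}. Their union is {Z1, Z2, Z3, Z4, Z5, Z6, Z7, Z8, Z9, Z10}, which is all 10 stops.
No single bus line has all 10 stops (the largest, A, has 8), so 2 is optimal.

2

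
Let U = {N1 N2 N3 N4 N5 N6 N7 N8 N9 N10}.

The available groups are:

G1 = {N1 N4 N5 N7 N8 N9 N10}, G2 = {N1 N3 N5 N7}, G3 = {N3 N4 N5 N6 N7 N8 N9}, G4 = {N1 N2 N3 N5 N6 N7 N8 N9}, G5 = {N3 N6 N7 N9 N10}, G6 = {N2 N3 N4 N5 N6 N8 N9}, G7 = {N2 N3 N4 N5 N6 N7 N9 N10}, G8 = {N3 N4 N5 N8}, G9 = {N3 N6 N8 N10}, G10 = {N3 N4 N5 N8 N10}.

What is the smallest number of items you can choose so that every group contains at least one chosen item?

2

H = {N3, N8} meets every group (each contains at least one member of H), and |H| = 2.
No single item lies in every group, so at least 2 are needed and 2 is optimal.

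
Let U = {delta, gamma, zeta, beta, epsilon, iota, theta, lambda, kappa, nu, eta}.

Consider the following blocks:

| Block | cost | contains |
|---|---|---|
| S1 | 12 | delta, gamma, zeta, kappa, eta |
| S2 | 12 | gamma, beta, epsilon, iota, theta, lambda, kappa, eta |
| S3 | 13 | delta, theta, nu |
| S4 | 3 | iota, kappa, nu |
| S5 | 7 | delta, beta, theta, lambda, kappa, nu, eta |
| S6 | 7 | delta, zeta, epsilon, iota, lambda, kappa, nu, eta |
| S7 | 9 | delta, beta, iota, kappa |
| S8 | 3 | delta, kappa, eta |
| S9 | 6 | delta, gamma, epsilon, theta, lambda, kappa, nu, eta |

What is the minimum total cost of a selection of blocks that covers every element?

S2, S6 together cover every element (S2 ∪ S6 = {delta, gamma, zeta, beta, epsilon, iota, theta, lambda, kappa, nu, eta}); total cost 12 + 7 = 19.
The greedy pick S9, S4, S5, S6 costs 23; no covering selection beats 19.

19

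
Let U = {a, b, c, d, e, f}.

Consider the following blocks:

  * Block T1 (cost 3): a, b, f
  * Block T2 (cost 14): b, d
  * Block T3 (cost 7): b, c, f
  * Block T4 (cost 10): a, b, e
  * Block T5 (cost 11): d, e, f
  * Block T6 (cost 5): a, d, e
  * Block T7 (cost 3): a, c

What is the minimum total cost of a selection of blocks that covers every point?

11

T1, T6, T7 together cover every point (T1 ∪ T6 ∪ T7 = {a, b, c, d, e, f}); total cost 3 + 5 + 3 = 11.
No covering selection has total cost below 11.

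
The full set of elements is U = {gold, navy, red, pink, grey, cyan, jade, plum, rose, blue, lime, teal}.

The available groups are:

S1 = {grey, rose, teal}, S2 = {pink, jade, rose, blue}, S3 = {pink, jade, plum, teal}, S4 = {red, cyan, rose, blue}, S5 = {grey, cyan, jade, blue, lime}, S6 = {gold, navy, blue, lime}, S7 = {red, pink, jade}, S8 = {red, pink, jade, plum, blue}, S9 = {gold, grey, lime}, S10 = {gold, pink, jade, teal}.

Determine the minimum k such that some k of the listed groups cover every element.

4

S3 and S4 and S6 and S9 together: S3 ∪ S4 ∪ S6 ∪ S9 = {gold, navy, red, pink, grey, cyan, jade, plum, rose, blue, lime, teal} — every element is covered.
No 3 of the 10 groups cover everything (all 120 combinations miss at least one element), so 4 is optimal.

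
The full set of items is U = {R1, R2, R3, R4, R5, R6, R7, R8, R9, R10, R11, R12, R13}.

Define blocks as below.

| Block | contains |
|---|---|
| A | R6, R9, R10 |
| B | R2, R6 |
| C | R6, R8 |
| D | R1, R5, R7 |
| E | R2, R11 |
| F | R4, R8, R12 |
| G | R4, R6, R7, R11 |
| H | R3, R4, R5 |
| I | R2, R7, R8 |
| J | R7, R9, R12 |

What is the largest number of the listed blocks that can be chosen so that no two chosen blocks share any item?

C, E, H, J are pairwise disjoint (C={R6,R8}; E={R2,R11}; H={R3,R4,R5}; J={R7,R9,R12}).
Every remaining block overlaps one of these, and no 5 of the listed blocks are pairwise disjoint, so 4 is the maximum.

4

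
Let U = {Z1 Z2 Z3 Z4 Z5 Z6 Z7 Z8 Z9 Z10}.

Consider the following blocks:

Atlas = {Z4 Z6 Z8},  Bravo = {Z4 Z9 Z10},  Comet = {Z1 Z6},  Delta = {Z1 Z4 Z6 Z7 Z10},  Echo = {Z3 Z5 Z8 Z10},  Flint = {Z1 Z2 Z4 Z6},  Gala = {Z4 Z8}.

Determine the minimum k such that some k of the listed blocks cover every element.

4

Take {Bravo, Delta, Echo, Flint}. Their union is {Z1, Z2, Z3, Z4, Z5, Z6, Z7, Z8, Z9, Z10}, which is all 10 elements.
Only Bravo contains Z9, so Bravo is forced; the remaining 7 elements need at least 3 more blocks (each remaining block adds at most 3) — so at least 4 blocks are needed, and 4 is optimal.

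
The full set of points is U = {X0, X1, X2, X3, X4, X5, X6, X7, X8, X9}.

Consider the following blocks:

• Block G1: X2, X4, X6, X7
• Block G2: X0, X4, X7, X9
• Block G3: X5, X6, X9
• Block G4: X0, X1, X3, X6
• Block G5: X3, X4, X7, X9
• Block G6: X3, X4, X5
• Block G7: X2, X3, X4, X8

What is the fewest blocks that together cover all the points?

G2, G4, G6, and G7 cover everything between them: the union {X0, X1, X2, X3, X4, X5, X6, X7, X8, X9} is all of U.
No 3 of the 7 blocks cover everything (all 35 combinations miss at least one point), so 4 is optimal.

4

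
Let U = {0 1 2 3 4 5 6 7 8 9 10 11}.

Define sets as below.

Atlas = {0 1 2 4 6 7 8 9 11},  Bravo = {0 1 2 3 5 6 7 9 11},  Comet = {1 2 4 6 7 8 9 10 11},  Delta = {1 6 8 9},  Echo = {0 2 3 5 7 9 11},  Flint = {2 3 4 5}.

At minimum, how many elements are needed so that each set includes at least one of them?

2

Take H = {3, 8}. Each listed set contains at least one of these, so H is a hitting set of size 2.
The sets Delta, Flint are pairwise disjoint, so any hitting set needs a separate element for each — at least 2. Hence 2 is optimal.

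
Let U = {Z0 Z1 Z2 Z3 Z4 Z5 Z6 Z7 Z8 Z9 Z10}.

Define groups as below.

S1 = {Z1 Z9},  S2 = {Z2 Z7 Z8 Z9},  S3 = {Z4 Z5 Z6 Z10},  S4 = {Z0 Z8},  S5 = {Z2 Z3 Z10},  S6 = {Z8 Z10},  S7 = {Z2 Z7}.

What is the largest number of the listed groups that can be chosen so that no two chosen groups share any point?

4

S1, S3, S4, S7 are pairwise disjoint (S1={Z1,Z9}; S3={Z4,Z5,Z6,Z10}; S4={Z0,Z8}; S7={Z2,Z7}).
Every remaining group overlaps one of these, and no 5 of the listed groups are pairwise disjoint, so 4 is the maximum.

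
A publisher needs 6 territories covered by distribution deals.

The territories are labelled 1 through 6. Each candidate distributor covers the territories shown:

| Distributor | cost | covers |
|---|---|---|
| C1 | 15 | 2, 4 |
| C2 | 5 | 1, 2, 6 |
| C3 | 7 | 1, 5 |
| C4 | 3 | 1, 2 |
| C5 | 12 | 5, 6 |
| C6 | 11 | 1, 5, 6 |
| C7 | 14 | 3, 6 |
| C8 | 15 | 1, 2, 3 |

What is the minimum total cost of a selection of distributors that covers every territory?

C1, C3, C7 together cover every territory (C1 ∪ C3 ∪ C7 = {1, 2, 3, 4, 5, 6}); total cost 15 + 7 + 14 = 36.
The greedy pick C4, C2, C3, C7, C1 costs 44; no covering selection beats 36.

36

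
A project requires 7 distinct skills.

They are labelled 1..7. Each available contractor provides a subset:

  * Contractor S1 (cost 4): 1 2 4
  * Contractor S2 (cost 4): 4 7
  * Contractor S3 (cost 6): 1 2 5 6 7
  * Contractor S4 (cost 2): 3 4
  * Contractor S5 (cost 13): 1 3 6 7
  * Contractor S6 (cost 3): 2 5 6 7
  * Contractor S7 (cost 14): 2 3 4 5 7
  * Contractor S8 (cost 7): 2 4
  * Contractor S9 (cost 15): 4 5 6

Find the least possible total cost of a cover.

S3, S4 together cover every skill (S3 ∪ S4 = {1, 2, 3, 4, 5, 6, 7}); total cost 6 + 2 = 8.
The greedy pick S6, S4, S1 costs 9; no covering selection beats 8.

8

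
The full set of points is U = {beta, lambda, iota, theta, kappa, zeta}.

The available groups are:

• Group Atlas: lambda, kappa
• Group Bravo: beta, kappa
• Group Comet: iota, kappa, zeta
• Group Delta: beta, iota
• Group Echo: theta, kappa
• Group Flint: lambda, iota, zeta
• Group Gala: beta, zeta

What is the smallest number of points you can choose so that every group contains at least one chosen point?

The 3 points {beta, lambda, kappa} hit every group.
No choice of 2 points meets every group, so 3 is the minimum.

3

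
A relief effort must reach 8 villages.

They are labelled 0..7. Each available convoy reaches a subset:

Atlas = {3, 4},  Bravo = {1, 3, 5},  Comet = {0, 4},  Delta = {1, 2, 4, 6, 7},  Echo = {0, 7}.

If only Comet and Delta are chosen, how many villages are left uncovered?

2

Union of Comet, Delta = {0, 1, 2, 4, 6, 7}.
Not covered: 3, 5 — 2 villages.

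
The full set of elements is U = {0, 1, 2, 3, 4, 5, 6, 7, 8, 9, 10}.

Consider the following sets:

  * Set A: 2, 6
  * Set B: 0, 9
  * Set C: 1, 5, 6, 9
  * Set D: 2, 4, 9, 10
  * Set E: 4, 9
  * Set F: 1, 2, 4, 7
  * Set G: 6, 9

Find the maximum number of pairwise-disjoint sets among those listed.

A, B are pairwise disjoint (A={2,6}; B={0,9}).
Every remaining set overlaps one of these, and no 3 of the listed sets are pairwise disjoint, so 2 is the maximum.

2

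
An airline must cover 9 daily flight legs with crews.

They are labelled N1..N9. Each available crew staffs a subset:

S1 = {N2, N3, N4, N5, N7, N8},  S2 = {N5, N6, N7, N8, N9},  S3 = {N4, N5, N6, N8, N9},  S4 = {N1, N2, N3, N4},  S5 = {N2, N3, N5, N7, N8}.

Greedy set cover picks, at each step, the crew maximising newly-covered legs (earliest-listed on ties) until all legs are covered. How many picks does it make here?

Greedy: pick S1 (covers 6 new) → pick S2 (covers 2 new) → pick S4 (covers 1 new). Total picks: 3.
(The true minimum cover uses only 2 crews, so greedy is not optimal here.)

3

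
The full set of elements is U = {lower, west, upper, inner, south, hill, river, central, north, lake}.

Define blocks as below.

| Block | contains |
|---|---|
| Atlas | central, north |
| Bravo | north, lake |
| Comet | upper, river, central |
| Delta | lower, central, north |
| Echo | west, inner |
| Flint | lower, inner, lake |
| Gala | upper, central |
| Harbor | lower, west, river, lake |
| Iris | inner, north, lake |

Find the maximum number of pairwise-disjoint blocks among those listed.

3

Bravo, Comet, Echo are pairwise disjoint (Bravo={north,lake}; Comet={upper,river,central}; Echo={west,inner}).
Every remaining block overlaps one of these, and no 4 of the listed blocks are pairwise disjoint, so 3 is the maximum.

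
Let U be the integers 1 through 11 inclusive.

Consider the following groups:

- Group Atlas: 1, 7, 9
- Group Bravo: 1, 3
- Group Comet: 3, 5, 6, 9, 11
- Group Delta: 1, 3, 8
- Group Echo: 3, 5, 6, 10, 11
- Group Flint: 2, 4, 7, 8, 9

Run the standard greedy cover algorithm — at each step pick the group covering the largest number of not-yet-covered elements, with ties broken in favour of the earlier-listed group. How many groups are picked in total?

4

Greedy: pick Comet (covers 5 new) → pick Flint (covers 4 new) → pick Atlas (covers 1 new) → pick Echo (covers 1 new). Total picks: 4.
(The true minimum cover uses only 3 groups, so greedy is not optimal here.)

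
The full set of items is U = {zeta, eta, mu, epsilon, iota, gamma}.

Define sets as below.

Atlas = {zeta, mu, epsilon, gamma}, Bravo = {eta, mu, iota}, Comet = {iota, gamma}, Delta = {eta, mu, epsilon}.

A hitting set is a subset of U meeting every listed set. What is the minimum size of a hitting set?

2

H = {eta, gamma} meets every set (each contains at least one member of H), and |H| = 2.
The sets Comet, Delta are pairwise disjoint, so any hitting set needs a separate item for each — at least 2. Hence 2 is optimal.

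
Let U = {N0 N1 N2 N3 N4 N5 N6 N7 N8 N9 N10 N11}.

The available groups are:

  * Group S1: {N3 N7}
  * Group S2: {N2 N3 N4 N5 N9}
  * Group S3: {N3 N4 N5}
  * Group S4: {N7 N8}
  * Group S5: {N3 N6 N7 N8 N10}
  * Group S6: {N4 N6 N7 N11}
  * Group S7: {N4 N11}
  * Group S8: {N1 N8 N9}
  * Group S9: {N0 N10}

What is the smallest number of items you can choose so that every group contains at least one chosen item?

H = {N0, N1, N4, N7} meets every group (each contains at least one member of H), and |H| = 4.
The groups S1, S7, S8, S9 are pairwise disjoint, so any hitting set needs a separate item for each — at least 4. Hence 4 is optimal.

4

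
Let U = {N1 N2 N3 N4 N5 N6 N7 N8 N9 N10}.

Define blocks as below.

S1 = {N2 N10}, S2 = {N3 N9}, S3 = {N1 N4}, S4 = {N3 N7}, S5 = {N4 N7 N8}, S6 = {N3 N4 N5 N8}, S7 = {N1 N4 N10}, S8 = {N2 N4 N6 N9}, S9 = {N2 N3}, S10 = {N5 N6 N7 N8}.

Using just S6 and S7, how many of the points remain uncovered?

4

Union of S6, S7 = {N1, N3, N4, N5, N8, N10}.
Not covered: N2, N6, N7, N9 — 4 points.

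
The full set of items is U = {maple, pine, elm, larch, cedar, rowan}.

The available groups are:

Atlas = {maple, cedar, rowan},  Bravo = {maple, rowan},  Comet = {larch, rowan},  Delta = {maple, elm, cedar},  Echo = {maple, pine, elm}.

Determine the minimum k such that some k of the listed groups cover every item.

Atlas, Comet, and Echo cover everything between them: the union {maple, pine, elm, larch, cedar, rowan} is all of U.
Only Echo contains pine, so Echo is forced; the remaining 3 items need at least 2 more groups (each remaining group adds at most 2) — so at least 3 groups are needed, and 3 is optimal.

3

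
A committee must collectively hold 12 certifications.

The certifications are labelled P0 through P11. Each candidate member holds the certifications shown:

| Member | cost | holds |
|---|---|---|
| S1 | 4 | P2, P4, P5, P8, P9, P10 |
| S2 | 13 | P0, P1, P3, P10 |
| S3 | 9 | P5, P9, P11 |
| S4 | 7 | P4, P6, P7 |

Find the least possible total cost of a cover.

33

S1, S2, S3, S4 together cover every certification (S1 ∪ S2 ∪ S3 ∪ S4 = {P0, P1, P2, P3, P4, P5, P6, P7, P8, P9, P10, P11}); total cost 4 + 13 + 9 + 7 = 33.
No covering selection has total cost below 33.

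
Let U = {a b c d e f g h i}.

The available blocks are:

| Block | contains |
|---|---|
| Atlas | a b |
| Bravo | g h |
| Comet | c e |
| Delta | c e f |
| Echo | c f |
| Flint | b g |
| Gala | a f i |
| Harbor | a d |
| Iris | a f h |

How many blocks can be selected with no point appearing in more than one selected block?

Comet, Flint, Harbor are pairwise disjoint (Comet={c,e}; Flint={b,g}; Harbor={a,d}).
Every remaining block overlaps one of these, and no 4 of the listed blocks are pairwise disjoint, so 3 is the maximum.

3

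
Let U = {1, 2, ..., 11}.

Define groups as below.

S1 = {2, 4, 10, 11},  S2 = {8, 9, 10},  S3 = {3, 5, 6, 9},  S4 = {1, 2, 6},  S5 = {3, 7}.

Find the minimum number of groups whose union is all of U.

5

Take {S1, S2, S3, S4, S5}. Their union is {1, 2, 3, 4, 5, 6, 7, 8, 9, 10, 11}, which is all 11 items.
No 4 of the 5 groups cover everything (all 5 combinations miss at least one item), so 5 is optimal.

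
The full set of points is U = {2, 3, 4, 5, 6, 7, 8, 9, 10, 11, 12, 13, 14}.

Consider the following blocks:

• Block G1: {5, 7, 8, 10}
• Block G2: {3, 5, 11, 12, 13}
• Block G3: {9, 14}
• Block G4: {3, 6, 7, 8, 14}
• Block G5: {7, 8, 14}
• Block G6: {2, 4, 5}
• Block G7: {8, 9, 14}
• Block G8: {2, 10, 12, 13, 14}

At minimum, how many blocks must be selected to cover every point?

5

Take {G2, G4, G6, G7, G8}. Their union is {2, 3, 4, 5, 6, 7, 8, 9, 10, 11, 12, 13, 14}, which is all 13 points.
No 4 of the 8 blocks cover everything (all 70 combinations miss at least one point), so 5 is optimal.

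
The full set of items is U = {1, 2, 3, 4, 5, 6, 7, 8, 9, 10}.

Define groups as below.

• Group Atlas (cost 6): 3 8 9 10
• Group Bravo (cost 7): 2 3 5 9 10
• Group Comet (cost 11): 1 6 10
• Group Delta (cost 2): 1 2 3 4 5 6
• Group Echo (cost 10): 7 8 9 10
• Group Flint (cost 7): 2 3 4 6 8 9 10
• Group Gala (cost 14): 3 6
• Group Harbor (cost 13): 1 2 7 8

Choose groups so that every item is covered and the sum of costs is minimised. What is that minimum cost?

Delta, Echo together cover every item (Delta ∪ Echo = {1, 2, 3, 4, 5, 6, 7, 8, 9, 10}); total cost 2 + 10 = 12.
The greedy pick Delta, Atlas, Echo costs 18; no covering selection beats 12.

12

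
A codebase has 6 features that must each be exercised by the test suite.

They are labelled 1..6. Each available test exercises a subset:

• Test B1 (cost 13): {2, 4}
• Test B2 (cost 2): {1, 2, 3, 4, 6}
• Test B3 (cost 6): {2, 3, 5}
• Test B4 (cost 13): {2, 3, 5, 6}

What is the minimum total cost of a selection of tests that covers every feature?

8

B2, B3 together cover every feature (B2 ∪ B3 = {1, 2, 3, 4, 5, 6}); total cost 2 + 6 = 8.
No covering selection has total cost below 8.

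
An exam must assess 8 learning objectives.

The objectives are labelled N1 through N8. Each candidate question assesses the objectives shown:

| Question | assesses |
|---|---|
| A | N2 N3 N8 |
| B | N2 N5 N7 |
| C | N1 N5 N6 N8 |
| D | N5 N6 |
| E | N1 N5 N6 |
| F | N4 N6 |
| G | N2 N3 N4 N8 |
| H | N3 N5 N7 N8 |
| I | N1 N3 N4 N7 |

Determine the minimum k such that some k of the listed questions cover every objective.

3

Take {E, G, H}. Their union is {N1, N2, N3, N4, N5, N6, N7, N8}, which is all 8 objectives.
No 2 of the 9 questions cover everything (all 36 combinations miss at least one objective), so 3 is optimal.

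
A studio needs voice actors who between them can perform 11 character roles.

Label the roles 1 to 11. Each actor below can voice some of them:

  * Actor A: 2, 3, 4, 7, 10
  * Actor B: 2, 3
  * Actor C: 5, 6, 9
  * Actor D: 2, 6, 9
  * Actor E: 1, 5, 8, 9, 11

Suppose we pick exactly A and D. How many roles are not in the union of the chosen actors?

Union of A, D = {2, 3, 4, 6, 7, 9, 10}.
Not covered: 1, 5, 8, 11 — 4 roles.

4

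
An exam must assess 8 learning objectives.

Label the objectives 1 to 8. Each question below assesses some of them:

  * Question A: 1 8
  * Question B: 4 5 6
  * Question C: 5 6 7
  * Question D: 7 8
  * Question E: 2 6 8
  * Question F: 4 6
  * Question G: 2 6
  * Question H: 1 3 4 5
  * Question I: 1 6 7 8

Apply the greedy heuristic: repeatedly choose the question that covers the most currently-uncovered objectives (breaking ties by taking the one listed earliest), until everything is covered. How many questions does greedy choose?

Greedy: pick H (covers 4 new) → pick E (covers 3 new) → pick C (covers 1 new). Total picks: 3.

3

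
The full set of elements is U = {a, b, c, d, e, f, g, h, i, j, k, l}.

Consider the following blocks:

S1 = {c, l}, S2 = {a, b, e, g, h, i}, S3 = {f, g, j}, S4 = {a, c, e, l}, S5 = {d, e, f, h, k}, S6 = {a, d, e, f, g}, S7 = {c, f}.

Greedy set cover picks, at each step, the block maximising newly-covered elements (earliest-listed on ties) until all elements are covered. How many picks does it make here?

Greedy: pick S2 (covers 6 new) → pick S5 (covers 3 new) → pick S1 (covers 2 new) → pick S3 (covers 1 new). Total picks: 4.

4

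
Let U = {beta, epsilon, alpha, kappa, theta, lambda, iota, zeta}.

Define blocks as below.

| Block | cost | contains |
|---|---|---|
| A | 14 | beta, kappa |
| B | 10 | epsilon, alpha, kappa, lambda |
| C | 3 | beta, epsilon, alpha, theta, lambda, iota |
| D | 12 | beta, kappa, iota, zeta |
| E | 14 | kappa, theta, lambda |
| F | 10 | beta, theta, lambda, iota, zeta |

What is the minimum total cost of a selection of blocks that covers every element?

15

C, D together cover every element (C ∪ D = {beta, epsilon, alpha, kappa, theta, lambda, iota, zeta}); total cost 3 + 12 = 15.
No covering selection has total cost below 15.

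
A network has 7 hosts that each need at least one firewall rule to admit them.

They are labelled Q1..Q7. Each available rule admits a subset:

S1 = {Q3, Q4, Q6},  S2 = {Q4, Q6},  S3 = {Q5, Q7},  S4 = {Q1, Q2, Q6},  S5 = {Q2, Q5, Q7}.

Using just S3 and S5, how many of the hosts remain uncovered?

Union of S3, S5 = {Q2, Q5, Q7}.
Not covered: Q1, Q3, Q4, Q6 — 4 hosts.

4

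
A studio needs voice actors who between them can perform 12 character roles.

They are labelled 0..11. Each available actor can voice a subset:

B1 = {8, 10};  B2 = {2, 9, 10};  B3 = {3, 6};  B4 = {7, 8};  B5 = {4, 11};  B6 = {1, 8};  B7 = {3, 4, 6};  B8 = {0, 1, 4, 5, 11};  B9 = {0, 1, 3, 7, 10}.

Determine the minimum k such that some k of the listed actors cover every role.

Take {B2, B4, B7, B8}. Their union is {0, 1, 2, 3, 4, 5, 6, 7, 8, 9, 10, 11}, which is all 12 roles.
Only B8 contains 5, so B8 is forced; the remaining 7 roles need at least 3 more actors (each remaining actor adds at most 3) — so at least 4 actors are needed, and 4 is optimal.

4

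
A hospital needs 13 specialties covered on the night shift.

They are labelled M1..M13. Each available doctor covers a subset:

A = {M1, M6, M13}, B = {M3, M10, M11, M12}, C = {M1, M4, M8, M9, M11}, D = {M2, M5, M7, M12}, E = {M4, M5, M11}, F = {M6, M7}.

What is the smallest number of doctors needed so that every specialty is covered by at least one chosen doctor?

4

A and B and C and D together: A ∪ B ∪ C ∪ D = {M1, M2, M3, M4, M5, M6, M7, M8, M9, M10, M11, M12, M13} — every specialty is covered.
Only B contains M3, so B is forced; the remaining 9 specialties need at least 3 more doctors (each remaining doctor adds at most 4) — so at least 4 doctors are needed, and 4 is optimal.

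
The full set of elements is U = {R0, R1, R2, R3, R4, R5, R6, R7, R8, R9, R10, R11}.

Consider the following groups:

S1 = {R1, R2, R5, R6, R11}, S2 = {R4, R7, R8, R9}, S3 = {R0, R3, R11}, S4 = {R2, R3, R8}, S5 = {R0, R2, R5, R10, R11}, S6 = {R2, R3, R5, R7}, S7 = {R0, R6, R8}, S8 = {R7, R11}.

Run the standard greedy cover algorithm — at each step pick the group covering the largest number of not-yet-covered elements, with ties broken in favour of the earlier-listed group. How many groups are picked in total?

Greedy: pick S1 (covers 5 new) → pick S2 (covers 4 new) → pick S3 (covers 2 new) → pick S5 (covers 1 new). Total picks: 4.

4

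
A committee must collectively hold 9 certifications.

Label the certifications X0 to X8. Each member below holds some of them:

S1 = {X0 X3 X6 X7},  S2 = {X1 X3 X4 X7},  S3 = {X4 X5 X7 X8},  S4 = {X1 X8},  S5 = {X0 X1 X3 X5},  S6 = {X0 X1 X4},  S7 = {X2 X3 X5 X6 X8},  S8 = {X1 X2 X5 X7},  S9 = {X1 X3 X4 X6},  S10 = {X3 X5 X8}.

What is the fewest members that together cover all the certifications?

Take {S1, S7, S9}. Their union is {X0, X1, X2, X3, X4, X5, X6, X7, X8}, which is all 9 certifications.
No 2 of the 10 members cover everything (all 45 combinations miss at least one certification), so 3 is optimal.

3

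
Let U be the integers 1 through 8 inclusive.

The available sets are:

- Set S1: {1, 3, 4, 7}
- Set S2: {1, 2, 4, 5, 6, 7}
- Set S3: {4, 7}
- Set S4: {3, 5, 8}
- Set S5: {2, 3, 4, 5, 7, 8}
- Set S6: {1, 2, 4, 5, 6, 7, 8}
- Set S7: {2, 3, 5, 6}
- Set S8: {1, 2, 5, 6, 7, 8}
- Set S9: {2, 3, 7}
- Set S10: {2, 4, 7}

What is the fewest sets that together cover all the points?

2

Take {S6, S9}. Their union is {1, 2, 3, 4, 5, 6, 7, 8}, which is all 8 points.
No single set has all 8 points (the largest, S6, has 7), so 2 is optimal.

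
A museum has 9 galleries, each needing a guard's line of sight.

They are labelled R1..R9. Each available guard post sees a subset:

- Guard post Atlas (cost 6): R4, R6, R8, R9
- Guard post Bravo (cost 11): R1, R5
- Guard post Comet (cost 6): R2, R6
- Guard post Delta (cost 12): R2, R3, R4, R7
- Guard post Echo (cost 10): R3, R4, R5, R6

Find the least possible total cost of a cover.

29

Atlas, Bravo, Delta together cover every gallery (Atlas ∪ Bravo ∪ Delta = {R1, R2, R3, R4, R5, R6, R7, R8, R9}); total cost 6 + 11 + 12 = 29.
No covering selection has total cost below 29.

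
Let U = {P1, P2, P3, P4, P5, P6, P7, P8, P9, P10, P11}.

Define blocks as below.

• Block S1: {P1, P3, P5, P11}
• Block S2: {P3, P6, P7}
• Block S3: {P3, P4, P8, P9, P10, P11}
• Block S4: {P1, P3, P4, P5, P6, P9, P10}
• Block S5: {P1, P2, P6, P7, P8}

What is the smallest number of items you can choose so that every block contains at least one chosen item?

2

The 2 items {P3, P7} hit every block.
No single item lies in every block, so at least 2 are needed and 2 is optimal.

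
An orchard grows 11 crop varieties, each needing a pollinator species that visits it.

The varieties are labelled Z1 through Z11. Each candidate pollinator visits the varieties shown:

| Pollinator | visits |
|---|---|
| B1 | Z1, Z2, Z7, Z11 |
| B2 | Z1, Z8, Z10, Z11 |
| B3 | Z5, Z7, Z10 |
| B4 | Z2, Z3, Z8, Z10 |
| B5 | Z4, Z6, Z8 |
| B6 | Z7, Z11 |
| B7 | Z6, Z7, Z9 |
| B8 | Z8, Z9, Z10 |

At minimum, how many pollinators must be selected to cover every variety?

5

B2 and B3 and B4 and B5 and B7 together: B2 ∪ B3 ∪ B4 ∪ B5 ∪ B7 = {Z1, Z2, Z3, Z4, Z5, Z6, Z7, Z8, Z9, Z10, Z11} — every variety is covered.
No 4 of the 8 pollinators cover everything (all 70 combinations miss at least one variety), so 5 is optimal.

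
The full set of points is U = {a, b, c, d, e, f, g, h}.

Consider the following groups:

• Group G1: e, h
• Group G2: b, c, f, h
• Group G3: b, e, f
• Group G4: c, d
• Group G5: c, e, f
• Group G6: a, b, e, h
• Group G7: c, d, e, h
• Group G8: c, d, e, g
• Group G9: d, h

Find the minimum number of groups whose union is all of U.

3

Take {G2, G6, G8}. Their union is {a, b, c, d, e, f, g, h}, which is all 8 points.
Only G6 contains a, so G6 is forced; the remaining 4 points need at least 2 more groups (each remaining group adds at most 3) — so at least 3 groups are needed, and 3 is optimal.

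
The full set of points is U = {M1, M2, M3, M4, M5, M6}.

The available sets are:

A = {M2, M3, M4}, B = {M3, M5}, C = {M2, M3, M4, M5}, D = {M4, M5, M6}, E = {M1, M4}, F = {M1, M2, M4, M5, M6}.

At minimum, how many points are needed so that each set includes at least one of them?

2

The 2 points {M4, M5} hit every set.
The sets B, E are pairwise disjoint, so any hitting set needs a separate point for each — at least 2. Hence 2 is optimal.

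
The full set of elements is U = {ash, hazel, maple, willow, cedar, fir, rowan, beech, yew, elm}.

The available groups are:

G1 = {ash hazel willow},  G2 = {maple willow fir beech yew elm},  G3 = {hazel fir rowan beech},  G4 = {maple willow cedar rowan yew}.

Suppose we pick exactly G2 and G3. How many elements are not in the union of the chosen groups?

2

Union of G2, G3 = {hazel, maple, willow, fir, rowan, beech, yew, elm}.
Not covered: ash, cedar — 2 elements.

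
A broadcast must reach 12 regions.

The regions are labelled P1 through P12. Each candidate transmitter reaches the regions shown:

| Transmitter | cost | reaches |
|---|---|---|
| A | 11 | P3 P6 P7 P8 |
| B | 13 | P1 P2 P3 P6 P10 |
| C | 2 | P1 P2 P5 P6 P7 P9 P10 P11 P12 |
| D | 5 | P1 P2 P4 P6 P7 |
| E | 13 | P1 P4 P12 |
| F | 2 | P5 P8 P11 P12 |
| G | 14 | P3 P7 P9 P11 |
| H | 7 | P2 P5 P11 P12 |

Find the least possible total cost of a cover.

18

A, C, D together cover every region (A ∪ C ∪ D = {P1, P2, P3, P4, P5, P6, P7, P8, P9, P10, P11, P12}); total cost 11 + 2 + 5 = 18.
The greedy pick C, F, D, A costs 20; no covering selection beats 18.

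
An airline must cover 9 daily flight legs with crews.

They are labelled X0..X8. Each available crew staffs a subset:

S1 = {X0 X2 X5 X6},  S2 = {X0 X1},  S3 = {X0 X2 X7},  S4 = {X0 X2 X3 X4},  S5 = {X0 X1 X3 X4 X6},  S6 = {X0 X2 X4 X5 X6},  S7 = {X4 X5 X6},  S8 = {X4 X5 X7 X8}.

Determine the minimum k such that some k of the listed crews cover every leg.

3

S3 and S5 and S8 together: S3 ∪ S5 ∪ S8 = {X0, X1, X2, X3, X4, X5, X6, X7, X8} — every leg is covered.
Only S8 contains X8, so S8 is forced; the remaining 5 legs need at least 2 more crews (each remaining crew adds at most 4) — so at least 3 crews are needed, and 3 is optimal.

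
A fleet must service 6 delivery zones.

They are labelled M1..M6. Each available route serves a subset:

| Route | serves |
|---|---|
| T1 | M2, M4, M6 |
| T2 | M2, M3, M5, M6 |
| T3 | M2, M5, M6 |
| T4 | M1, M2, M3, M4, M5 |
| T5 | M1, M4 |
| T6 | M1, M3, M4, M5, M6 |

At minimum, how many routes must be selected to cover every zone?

2

Take {T3, T4}. Their union is {M1, M2, M3, M4, M5, M6}, which is all 6 zones.
No single route has all 6 zones (the largest, T4, has 5), so 2 is optimal.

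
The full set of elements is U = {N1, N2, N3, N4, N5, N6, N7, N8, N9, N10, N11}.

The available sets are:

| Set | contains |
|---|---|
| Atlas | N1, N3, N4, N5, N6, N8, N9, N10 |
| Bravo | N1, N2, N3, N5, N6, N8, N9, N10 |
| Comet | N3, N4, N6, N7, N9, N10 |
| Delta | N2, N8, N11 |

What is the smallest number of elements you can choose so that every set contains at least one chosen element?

Take H = {N9, N11}. Each listed set contains at least one of these, so H is a hitting set of size 2.
The sets Comet, Delta are pairwise disjoint, so any hitting set needs a separate element for each — at least 2. Hence 2 is optimal.

2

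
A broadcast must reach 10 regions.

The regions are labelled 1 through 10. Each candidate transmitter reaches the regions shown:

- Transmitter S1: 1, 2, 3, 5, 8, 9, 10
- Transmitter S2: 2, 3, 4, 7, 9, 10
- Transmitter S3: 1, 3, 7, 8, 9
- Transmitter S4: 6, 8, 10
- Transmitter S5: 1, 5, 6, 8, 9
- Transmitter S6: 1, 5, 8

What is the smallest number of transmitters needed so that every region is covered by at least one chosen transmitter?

2

S2 and S5 together: S2 ∪ S5 = {1, 2, 3, 4, 5, 6, 7, 8, 9, 10} — every region is covered.
No single transmitter has all 10 regions (the largest, S1, has 7), so 2 is optimal.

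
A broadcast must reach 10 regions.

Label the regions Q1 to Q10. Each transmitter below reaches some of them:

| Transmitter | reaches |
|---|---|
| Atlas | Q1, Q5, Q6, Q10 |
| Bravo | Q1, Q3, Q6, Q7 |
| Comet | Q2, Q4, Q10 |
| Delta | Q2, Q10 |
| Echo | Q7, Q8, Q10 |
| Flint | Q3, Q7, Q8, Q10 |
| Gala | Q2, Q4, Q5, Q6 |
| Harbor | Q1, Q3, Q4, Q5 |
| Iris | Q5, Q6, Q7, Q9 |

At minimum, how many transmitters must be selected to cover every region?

Take {Flint, Gala, Harbor, Iris}. Their union is {Q1, Q2, Q3, Q4, Q5, Q6, Q7, Q8, Q9, Q10}, which is all 10 regions.
No 3 of the 9 transmitters cover everything (all 84 combinations miss at least one region), so 4 is optimal.

4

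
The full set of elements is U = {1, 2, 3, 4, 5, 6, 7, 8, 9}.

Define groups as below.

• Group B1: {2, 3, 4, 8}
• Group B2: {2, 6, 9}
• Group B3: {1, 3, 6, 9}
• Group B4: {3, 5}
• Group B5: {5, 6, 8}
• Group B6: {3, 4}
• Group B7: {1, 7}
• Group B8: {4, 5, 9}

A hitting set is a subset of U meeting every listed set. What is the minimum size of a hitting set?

Take H = {3, 5, 7, 9}. Each listed group contains at least one of these, so H is a hitting set of size 4.
No choice of 3 elements meets every group, so 4 is the minimum.

4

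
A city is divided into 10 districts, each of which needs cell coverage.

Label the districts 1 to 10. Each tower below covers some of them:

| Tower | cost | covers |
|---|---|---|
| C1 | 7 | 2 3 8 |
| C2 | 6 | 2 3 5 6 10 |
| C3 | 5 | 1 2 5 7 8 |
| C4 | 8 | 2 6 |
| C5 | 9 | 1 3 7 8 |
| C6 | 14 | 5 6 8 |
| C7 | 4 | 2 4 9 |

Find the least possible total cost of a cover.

C2, C3, C7 together cover every district (C2 ∪ C3 ∪ C7 = {1, 2, 3, 4, 5, 6, 7, 8, 9, 10}); total cost 6 + 5 + 4 = 15.
No covering selection has total cost below 15.

15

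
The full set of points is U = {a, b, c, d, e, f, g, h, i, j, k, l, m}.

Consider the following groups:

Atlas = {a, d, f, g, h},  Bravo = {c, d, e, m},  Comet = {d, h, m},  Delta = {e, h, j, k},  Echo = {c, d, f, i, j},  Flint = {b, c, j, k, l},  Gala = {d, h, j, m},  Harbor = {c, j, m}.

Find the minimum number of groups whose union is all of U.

Take {Atlas, Bravo, Echo, Flint}. Their union is {a, b, c, d, e, f, g, h, i, j, k, l, m}, which is all 13 points.
Only Echo contains i, so Echo is forced; the remaining 8 points need at least 3 more groups (each remaining group adds at most 3) — so at least 4 groups are needed, and 4 is optimal.

4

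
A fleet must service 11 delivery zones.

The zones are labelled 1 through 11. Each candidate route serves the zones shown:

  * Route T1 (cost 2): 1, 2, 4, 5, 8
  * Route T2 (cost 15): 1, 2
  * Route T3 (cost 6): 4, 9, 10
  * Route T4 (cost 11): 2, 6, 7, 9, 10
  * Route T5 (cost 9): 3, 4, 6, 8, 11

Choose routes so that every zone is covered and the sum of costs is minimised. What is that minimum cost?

22

T1, T4, T5 together cover every zone (T1 ∪ T4 ∪ T5 = {1, 2, 3, 4, 5, 6, 7, 8, 9, 10, 11}); total cost 2 + 11 + 9 = 22.
No covering selection has total cost below 22.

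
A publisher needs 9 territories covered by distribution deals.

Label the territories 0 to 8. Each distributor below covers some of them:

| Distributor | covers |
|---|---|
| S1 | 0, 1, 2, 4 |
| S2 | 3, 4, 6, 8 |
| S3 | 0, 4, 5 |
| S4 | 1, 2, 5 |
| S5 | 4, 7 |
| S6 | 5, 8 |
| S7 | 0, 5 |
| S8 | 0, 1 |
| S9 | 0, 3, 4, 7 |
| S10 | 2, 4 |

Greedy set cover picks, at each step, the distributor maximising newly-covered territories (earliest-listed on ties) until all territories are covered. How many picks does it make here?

4

Greedy: pick S1 (covers 4 new) → pick S2 (covers 3 new) → pick S3 (covers 1 new) → pick S5 (covers 1 new). Total picks: 4.
(The true minimum cover uses only 3 distributors, so greedy is not optimal here.)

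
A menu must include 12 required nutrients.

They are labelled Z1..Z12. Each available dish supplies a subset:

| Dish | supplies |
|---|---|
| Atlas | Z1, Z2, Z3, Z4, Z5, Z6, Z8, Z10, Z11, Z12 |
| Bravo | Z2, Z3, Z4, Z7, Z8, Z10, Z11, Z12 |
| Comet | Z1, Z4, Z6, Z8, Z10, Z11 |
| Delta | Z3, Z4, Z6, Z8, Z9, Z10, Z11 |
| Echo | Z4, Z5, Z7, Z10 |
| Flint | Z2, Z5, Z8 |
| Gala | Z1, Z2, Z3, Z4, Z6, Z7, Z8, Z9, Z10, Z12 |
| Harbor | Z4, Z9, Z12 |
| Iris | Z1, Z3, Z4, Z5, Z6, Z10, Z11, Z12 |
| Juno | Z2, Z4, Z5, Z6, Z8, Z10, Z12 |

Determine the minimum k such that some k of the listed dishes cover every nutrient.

2

Take {Atlas, Gala}. Their union is {Z1, Z2, Z3, Z4, Z5, Z6, Z7, Z8, Z9, Z10, Z11, Z12}, which is all 12 nutrients.
No single dish has all 12 nutrients (the largest, Atlas, has 10), so 2 is optimal.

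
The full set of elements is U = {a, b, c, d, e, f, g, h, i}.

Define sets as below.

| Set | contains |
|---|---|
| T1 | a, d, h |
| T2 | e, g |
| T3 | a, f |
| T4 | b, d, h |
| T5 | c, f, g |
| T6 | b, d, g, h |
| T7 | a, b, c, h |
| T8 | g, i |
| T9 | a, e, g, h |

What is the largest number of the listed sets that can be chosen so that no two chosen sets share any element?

T2, T3, T4 are pairwise disjoint (T2={e,g}; T3={a,f}; T4={b,d,h}).
Every remaining set overlaps one of these, and no 4 of the listed sets are pairwise disjoint, so 3 is the maximum.

3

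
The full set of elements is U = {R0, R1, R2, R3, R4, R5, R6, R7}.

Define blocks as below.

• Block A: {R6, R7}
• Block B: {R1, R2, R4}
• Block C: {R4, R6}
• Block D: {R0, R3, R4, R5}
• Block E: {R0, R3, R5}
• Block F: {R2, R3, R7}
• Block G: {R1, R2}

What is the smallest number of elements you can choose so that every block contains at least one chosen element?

H = {R0, R2, R6} meets every block (each contains at least one member of H), and |H| = 3.
The blocks A, D, G are pairwise disjoint, so any hitting set needs a separate element for each — at least 3. Hence 3 is optimal.

3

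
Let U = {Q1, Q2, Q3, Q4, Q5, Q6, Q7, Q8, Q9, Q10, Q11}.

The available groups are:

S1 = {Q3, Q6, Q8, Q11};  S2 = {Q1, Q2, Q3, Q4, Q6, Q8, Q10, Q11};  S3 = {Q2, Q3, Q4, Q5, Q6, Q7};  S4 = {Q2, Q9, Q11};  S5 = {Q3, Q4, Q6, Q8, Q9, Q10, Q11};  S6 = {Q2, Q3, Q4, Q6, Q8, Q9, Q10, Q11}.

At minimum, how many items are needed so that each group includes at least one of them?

The 2 items {Q2, Q6} hit every group.
No single item lies in every group, so at least 2 are needed and 2 is optimal.

2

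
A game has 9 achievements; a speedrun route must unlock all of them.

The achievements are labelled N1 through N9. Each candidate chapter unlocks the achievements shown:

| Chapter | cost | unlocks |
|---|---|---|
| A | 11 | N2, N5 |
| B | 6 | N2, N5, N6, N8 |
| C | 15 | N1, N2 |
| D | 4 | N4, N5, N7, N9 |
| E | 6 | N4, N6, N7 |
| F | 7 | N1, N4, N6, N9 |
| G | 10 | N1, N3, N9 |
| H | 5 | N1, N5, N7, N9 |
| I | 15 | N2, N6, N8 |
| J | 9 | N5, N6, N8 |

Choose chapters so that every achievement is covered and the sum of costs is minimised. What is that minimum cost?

B, D, G together cover every achievement (B ∪ D ∪ G = {N1, N2, N3, N4, N5, N6, N7, N8, N9}); total cost 6 + 4 + 10 = 20.
No covering selection has total cost below 20.

20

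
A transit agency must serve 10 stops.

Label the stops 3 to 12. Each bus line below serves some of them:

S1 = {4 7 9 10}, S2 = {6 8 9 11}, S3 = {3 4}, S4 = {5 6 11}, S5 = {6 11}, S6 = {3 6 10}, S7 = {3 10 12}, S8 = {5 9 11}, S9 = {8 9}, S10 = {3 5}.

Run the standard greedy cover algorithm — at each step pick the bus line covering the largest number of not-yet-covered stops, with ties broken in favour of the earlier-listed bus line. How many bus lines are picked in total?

4

Greedy: pick S1 (covers 4 new) → pick S2 (covers 3 new) → pick S7 (covers 2 new) → pick S4 (covers 1 new). Total picks: 4.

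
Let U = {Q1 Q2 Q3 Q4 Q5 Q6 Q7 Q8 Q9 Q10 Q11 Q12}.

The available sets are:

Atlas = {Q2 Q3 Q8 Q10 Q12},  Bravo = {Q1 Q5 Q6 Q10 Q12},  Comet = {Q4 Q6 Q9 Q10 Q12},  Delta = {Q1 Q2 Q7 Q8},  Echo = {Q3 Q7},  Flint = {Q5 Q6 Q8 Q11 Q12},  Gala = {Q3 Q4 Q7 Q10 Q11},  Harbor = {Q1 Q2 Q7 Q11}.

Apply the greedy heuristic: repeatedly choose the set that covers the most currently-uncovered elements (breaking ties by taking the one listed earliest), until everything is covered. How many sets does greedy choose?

Greedy: pick Atlas (covers 5 new) → pick Bravo (covers 3 new) → pick Gala (covers 3 new) → pick Comet (covers 1 new). Total picks: 4.

4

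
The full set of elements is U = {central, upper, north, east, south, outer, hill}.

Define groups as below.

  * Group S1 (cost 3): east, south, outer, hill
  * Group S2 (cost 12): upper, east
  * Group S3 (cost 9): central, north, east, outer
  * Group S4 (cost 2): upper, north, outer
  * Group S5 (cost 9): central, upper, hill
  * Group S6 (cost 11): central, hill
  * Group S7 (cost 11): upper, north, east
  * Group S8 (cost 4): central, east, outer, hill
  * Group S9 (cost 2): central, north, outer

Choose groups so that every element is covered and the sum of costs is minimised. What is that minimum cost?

7

S1, S4, S9 together cover every element (S1 ∪ S4 ∪ S9 = {central, upper, north, east, south, outer, hill}); total cost 3 + 2 + 2 = 7.
No covering selection has total cost below 7.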